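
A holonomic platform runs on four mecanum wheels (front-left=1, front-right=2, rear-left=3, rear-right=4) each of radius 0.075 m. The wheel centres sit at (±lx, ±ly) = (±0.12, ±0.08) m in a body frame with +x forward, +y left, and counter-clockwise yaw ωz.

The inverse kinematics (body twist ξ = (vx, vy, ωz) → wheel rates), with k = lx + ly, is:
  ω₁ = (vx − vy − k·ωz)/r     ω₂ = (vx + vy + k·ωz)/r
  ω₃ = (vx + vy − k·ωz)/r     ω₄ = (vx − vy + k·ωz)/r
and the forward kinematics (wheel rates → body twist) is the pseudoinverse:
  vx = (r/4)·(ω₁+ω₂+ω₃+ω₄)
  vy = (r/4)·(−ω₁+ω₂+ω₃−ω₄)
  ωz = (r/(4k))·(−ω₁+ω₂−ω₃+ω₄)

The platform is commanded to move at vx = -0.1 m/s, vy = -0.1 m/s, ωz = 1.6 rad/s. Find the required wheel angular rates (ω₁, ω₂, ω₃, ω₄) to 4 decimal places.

k = lx + ly = 0.12 + 0.08 = 0.2000;  k·ωz = 0.2000·1.6 = 0.3200
ω₁ (FL) = (vx − vy − k·ωz)/r = -0.3200/0.075 = -4.2667
ω₂ (FR) = (vx + vy + k·ωz)/r = 0.1200/0.075 = 1.6000
ω₃ (RL) = (vx + vy − k·ωz)/r = -0.5200/0.075 = -6.9333
ω₄ (RR) = (vx − vy + k·ωz)/r = 0.3200/0.075 = 4.2667

(-4.2667, 1.6000, -6.9333, 4.2667)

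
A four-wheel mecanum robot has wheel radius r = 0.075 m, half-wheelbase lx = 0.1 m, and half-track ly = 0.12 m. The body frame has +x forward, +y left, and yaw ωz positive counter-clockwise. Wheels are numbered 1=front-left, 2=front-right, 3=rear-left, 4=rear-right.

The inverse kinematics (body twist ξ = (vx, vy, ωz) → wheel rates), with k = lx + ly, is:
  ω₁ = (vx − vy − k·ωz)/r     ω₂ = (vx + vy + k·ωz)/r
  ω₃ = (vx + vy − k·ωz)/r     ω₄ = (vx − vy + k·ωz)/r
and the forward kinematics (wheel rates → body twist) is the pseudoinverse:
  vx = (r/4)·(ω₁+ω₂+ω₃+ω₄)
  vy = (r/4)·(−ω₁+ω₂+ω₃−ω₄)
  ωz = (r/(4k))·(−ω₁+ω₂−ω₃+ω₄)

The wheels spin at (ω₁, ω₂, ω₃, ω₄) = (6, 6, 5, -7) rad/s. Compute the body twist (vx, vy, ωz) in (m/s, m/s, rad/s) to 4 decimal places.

(0.1875, 0.2250, -1.0227)

k = lx + ly = 0.1 + 0.12 = 0.2200
ω₁+ω₂+ω₃+ω₄ = 10.0000  →  vx = (0.075/4)·10.0000 = 0.1875
−ω₁+ω₂+ω₃−ω₄ = 12.0000  →  vy = (0.075/4)·12.0000 = 0.2250
−ω₁+ω₂−ω₃+ω₄ = -12.0000  →  ωz = (0.075/0.8800)·-12.0000 = -1.0227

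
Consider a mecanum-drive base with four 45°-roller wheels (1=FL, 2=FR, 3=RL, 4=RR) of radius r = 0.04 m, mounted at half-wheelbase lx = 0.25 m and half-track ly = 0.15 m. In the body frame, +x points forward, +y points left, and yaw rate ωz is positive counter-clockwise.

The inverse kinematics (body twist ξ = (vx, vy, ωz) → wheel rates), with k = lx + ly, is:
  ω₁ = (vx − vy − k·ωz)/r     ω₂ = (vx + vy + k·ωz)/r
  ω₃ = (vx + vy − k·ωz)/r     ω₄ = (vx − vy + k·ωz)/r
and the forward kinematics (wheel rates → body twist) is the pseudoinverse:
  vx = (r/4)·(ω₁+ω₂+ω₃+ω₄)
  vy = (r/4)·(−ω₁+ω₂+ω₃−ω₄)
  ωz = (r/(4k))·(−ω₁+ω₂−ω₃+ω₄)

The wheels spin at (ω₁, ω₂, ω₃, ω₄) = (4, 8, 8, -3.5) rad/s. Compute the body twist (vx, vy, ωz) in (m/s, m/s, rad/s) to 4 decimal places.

(0.1650, 0.1550, -0.1875)

k = lx + ly = 0.25 + 0.15 = 0.4000
ω₁+ω₂+ω₃+ω₄ = 16.5000  →  vx = (0.04/4)·16.5000 = 0.1650
−ω₁+ω₂+ω₃−ω₄ = 15.5000  →  vy = (0.04/4)·15.5000 = 0.1550
−ω₁+ω₂−ω₃+ω₄ = -7.5000  →  ωz = (0.04/1.6000)·-7.5000 = -0.1875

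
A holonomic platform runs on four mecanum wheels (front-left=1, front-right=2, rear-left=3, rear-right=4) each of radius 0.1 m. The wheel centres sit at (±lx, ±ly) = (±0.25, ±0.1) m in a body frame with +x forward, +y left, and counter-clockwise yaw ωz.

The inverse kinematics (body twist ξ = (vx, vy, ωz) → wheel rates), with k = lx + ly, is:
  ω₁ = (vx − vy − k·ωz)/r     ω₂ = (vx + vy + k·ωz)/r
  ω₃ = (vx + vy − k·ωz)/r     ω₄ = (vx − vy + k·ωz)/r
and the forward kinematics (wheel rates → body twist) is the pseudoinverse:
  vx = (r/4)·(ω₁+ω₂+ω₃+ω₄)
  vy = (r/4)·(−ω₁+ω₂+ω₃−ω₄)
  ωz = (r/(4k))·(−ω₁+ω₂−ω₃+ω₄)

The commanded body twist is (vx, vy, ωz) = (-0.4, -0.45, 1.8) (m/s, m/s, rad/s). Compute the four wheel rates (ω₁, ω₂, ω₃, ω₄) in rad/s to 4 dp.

(-5.8000, -2.2000, -14.8000, 6.8000)

k = lx + ly = 0.25 + 0.1 = 0.3500;  k·ωz = 0.3500·1.8 = 0.6300
ω₁ (FL) = (vx − vy − k·ωz)/r = -0.5800/0.1 = -5.8000
ω₂ (FR) = (vx + vy + k·ωz)/r = -0.2200/0.1 = -2.2000
ω₃ (RL) = (vx + vy − k·ωz)/r = -1.4800/0.1 = -14.8000
ω₄ (RR) = (vx − vy + k·ωz)/r = 0.6800/0.1 = 6.8000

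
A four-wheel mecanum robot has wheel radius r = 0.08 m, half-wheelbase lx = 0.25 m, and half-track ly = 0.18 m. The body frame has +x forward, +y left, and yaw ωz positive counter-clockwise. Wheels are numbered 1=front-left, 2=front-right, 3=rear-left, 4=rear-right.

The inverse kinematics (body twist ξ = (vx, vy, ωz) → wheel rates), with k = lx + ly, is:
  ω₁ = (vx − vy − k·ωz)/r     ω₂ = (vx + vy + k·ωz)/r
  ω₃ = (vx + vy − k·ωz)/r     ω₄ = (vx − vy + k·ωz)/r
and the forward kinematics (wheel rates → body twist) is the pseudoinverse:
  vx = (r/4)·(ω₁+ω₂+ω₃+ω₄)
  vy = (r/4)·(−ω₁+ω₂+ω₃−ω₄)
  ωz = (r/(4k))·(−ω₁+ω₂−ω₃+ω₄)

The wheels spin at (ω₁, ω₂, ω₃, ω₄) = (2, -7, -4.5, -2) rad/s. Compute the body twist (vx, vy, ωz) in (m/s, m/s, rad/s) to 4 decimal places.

(-0.2300, -0.2300, -0.3023)

k = lx + ly = 0.25 + 0.18 = 0.4300
ω₁+ω₂+ω₃+ω₄ = -11.5000  →  vx = (0.08/4)·-11.5000 = -0.2300
−ω₁+ω₂+ω₃−ω₄ = -11.5000  →  vy = (0.08/4)·-11.5000 = -0.2300
−ω₁+ω₂−ω₃+ω₄ = -6.5000  →  ωz = (0.08/1.7200)·-6.5000 = -0.3023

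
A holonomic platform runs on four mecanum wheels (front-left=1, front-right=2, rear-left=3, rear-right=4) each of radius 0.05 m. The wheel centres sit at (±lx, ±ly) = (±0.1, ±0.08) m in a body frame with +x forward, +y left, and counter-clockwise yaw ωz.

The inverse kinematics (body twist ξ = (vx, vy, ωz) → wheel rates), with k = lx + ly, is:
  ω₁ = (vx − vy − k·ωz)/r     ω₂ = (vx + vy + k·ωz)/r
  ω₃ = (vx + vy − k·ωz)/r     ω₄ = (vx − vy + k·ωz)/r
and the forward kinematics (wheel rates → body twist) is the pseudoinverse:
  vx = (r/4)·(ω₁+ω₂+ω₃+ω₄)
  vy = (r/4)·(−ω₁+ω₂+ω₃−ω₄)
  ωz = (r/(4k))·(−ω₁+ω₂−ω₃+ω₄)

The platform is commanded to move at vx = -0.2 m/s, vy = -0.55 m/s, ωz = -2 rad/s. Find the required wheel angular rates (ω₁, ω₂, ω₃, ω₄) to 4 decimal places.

(14.2000, -22.2000, -7.8000, -0.2000)

k = lx + ly = 0.1 + 0.08 = 0.1800;  k·ωz = 0.1800·-2 = -0.3600
ω₁ (FL) = (vx − vy − k·ωz)/r = 0.7100/0.05 = 14.2000
ω₂ (FR) = (vx + vy + k·ωz)/r = -1.1100/0.05 = -22.2000
ω₃ (RL) = (vx + vy − k·ωz)/r = -0.3900/0.05 = -7.8000
ω₄ (RR) = (vx − vy + k·ωz)/r = -0.0100/0.05 = -0.2000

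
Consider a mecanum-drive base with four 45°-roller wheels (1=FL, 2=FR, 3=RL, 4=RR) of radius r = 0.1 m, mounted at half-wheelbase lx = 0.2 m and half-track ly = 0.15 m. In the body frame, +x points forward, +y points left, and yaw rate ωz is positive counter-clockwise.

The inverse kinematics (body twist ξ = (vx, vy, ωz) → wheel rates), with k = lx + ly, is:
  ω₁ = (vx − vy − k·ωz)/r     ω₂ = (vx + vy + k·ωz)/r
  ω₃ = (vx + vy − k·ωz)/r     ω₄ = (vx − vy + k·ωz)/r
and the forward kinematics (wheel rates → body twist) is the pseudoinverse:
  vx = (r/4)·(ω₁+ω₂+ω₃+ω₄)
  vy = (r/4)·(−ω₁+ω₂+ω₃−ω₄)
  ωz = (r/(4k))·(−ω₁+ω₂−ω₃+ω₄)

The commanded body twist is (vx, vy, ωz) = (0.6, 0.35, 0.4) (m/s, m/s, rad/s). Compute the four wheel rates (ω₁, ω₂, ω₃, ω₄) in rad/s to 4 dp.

k = lx + ly = 0.2 + 0.15 = 0.3500;  k·ωz = 0.3500·0.4 = 0.1400
ω₁ (FL) = (vx − vy − k·ωz)/r = 0.1100/0.1 = 1.1000
ω₂ (FR) = (vx + vy + k·ωz)/r = 1.0900/0.1 = 10.9000
ω₃ (RL) = (vx + vy − k·ωz)/r = 0.8100/0.1 = 8.1000
ω₄ (RR) = (vx − vy + k·ωz)/r = 0.3900/0.1 = 3.9000

(1.1000, 10.9000, 8.1000, 3.9000)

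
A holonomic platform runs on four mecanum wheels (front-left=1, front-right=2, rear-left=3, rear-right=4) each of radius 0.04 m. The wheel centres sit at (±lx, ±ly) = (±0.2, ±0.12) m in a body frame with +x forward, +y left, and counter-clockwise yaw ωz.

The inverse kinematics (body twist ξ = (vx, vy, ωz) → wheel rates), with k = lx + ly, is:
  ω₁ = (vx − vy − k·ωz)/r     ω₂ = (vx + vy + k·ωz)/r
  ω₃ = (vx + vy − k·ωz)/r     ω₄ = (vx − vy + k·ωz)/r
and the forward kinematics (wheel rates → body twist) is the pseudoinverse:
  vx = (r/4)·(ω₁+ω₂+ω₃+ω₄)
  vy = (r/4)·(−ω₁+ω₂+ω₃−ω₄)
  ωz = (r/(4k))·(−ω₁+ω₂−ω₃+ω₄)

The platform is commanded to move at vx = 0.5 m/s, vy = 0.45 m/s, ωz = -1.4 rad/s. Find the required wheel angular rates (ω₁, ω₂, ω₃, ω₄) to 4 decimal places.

(12.4500, 12.5500, 34.9500, -9.9500)

k = lx + ly = 0.2 + 0.12 = 0.3200;  k·ωz = 0.3200·-1.4 = -0.4480
ω₁ (FL) = (vx − vy − k·ωz)/r = 0.4980/0.04 = 12.4500
ω₂ (FR) = (vx + vy + k·ωz)/r = 0.5020/0.04 = 12.5500
ω₃ (RL) = (vx + vy − k·ωz)/r = 1.3980/0.04 = 34.9500
ω₄ (RR) = (vx − vy + k·ωz)/r = -0.3980/0.04 = -9.9500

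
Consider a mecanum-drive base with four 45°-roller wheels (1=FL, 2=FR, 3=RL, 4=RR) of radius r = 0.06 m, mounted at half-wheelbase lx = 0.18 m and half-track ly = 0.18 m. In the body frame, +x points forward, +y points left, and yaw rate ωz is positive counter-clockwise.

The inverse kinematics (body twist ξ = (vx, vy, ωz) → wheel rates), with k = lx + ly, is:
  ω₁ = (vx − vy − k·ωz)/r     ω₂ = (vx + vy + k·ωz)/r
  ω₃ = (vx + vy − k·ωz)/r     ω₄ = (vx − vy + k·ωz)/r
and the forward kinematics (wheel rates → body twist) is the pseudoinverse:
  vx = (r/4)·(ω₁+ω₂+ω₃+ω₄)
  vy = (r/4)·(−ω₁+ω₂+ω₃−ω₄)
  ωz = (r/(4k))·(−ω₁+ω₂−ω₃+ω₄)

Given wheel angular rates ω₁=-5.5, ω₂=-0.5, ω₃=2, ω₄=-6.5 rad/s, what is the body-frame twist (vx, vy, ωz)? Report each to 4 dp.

(-0.1575, 0.2025, -0.1458)

k = lx + ly = 0.18 + 0.18 = 0.3600
ω₁+ω₂+ω₃+ω₄ = -10.5000  →  vx = (0.06/4)·-10.5000 = -0.1575
−ω₁+ω₂+ω₃−ω₄ = 13.5000  →  vy = (0.06/4)·13.5000 = 0.2025
−ω₁+ω₂−ω₃+ω₄ = -3.5000  →  ωz = (0.06/1.4400)·-3.5000 = -0.1458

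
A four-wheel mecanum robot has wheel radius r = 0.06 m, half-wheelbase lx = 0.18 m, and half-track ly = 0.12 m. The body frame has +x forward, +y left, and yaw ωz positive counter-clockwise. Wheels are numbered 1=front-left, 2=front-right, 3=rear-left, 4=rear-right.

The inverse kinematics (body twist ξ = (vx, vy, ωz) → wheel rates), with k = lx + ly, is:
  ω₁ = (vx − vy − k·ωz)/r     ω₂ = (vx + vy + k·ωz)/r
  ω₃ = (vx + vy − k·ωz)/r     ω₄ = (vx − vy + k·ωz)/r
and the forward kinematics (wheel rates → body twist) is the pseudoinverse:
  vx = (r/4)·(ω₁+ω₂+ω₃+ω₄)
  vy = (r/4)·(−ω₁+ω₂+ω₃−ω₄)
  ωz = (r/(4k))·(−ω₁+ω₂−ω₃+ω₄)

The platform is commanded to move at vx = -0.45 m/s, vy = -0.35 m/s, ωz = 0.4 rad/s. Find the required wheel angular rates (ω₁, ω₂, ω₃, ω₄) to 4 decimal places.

k = lx + ly = 0.18 + 0.12 = 0.3000;  k·ωz = 0.3000·0.4 = 0.1200
ω₁ (FL) = (vx − vy − k·ωz)/r = -0.2200/0.06 = -3.6667
ω₂ (FR) = (vx + vy + k·ωz)/r = -0.6800/0.06 = -11.3333
ω₃ (RL) = (vx + vy − k·ωz)/r = -0.9200/0.06 = -15.3333
ω₄ (RR) = (vx − vy + k·ωz)/r = 0.0200/0.06 = 0.3333

(-3.6667, -11.3333, -15.3333, 0.3333)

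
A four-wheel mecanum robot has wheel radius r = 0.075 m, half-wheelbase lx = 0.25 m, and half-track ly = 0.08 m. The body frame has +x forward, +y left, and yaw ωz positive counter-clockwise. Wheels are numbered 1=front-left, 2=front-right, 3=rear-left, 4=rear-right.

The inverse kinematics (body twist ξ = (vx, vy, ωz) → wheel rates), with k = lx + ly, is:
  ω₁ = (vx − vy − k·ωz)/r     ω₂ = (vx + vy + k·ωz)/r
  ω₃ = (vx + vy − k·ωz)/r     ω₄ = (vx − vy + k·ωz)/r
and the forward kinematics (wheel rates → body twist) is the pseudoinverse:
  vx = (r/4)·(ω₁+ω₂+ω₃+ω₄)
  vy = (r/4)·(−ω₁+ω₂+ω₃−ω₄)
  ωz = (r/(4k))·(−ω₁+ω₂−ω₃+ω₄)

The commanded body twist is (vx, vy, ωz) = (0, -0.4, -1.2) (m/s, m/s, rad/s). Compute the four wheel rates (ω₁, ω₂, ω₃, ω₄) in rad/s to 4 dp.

(10.6133, -10.6133, -0.0533, 0.0533)

k = lx + ly = 0.25 + 0.08 = 0.3300;  k·ωz = 0.3300·-1.2 = -0.3960
ω₁ (FL) = (vx − vy − k·ωz)/r = 0.7960/0.075 = 10.6133
ω₂ (FR) = (vx + vy + k·ωz)/r = -0.7960/0.075 = -10.6133
ω₃ (RL) = (vx + vy − k·ωz)/r = -0.0040/0.075 = -0.0533
ω₄ (RR) = (vx − vy + k·ωz)/r = 0.0040/0.075 = 0.0533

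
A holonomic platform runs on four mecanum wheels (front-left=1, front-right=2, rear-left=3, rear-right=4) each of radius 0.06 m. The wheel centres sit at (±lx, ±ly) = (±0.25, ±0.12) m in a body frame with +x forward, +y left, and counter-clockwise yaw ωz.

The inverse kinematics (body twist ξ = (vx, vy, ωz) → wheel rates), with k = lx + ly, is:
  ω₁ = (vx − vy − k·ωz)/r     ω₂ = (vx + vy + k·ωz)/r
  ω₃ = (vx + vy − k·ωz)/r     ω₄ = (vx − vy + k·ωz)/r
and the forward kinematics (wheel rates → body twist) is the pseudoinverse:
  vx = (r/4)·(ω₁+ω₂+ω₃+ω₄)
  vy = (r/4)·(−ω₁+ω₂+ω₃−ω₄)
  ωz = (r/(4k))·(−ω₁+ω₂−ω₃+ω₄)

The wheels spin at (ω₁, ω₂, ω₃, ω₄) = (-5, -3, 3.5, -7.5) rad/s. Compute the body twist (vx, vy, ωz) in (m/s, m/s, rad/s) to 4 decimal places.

k = lx + ly = 0.25 + 0.12 = 0.3700
ω₁+ω₂+ω₃+ω₄ = -12.0000  →  vx = (0.06/4)·-12.0000 = -0.1800
−ω₁+ω₂+ω₃−ω₄ = 13.0000  →  vy = (0.06/4)·13.0000 = 0.1950
−ω₁+ω₂−ω₃+ω₄ = -9.0000  →  ωz = (0.06/1.4800)·-9.0000 = -0.3649

(-0.1800, 0.1950, -0.3649)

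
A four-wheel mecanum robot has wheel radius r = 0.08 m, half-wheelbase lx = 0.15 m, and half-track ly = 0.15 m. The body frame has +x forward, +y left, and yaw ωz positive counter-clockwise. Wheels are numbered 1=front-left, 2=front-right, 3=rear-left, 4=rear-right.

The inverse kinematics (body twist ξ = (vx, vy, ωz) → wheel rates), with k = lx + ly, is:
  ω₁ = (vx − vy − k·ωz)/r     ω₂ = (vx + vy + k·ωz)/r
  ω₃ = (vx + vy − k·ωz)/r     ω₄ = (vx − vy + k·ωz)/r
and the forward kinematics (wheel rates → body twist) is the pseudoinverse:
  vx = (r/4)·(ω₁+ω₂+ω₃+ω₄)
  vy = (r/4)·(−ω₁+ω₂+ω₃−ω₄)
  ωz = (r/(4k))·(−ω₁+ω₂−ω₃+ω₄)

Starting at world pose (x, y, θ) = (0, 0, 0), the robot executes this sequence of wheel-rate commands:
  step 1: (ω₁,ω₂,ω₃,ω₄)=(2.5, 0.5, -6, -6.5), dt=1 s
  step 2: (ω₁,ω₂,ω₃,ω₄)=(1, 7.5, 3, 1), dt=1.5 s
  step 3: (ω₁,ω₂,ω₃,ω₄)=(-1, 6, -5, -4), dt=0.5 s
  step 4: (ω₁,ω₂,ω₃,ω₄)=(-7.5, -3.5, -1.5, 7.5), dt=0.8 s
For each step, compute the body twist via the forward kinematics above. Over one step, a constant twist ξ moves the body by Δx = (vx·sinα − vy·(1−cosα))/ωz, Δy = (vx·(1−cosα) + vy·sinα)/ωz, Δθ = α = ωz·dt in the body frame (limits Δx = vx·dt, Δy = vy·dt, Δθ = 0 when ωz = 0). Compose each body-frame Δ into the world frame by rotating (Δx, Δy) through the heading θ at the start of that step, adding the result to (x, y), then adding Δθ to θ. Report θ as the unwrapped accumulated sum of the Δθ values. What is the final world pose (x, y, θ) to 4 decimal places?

step 1: ξ=(vx,vy,ωz)=(-0.1900, -0.0300, -0.1667), dt=1.0 → body Δ=(-0.1916, -0.0141, -0.1667) → world pose (-0.1916, -0.0141, -0.1667)
step 2: ξ=(vx,vy,ωz)=(0.2500, 0.1700, 0.3000), dt=1.5 → body Δ=(0.3061, 0.3294, 0.4500) → world pose (0.1649, 0.2600, 0.2833)
step 3: ξ=(vx,vy,ωz)=(-0.0800, 0.1200, 0.5333), dt=0.5 → body Δ=(-0.0475, 0.0540, 0.2667) → world pose (0.1042, 0.2986, 0.5500)
step 4: ξ=(vx,vy,ωz)=(-0.1000, -0.1000, 0.8667), dt=0.8 → body Δ=(-0.0471, -0.1004, 0.6933) → world pose (0.1165, 0.1884, 1.2433)

(0.1165, 0.1884, 1.2433)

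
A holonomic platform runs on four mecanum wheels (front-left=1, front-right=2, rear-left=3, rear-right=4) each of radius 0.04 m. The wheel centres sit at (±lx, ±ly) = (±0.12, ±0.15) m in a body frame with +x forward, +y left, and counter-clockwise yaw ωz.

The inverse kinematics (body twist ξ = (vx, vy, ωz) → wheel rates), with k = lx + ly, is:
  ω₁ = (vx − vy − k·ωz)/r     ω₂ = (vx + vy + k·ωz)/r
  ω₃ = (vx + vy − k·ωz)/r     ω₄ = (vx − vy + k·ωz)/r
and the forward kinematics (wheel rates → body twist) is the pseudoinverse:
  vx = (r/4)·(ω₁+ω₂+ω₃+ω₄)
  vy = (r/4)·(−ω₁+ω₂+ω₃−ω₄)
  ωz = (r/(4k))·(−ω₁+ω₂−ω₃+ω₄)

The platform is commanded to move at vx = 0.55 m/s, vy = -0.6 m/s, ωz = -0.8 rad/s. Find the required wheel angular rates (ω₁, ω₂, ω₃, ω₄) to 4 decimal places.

(34.1500, -6.6500, 4.1500, 23.3500)

k = lx + ly = 0.12 + 0.15 = 0.2700;  k·ωz = 0.2700·-0.8 = -0.2160
ω₁ (FL) = (vx − vy − k·ωz)/r = 1.3660/0.04 = 34.1500
ω₂ (FR) = (vx + vy + k·ωz)/r = -0.2660/0.04 = -6.6500
ω₃ (RL) = (vx + vy − k·ωz)/r = 0.1660/0.04 = 4.1500
ω₄ (RR) = (vx − vy + k·ωz)/r = 0.9340/0.04 = 23.3500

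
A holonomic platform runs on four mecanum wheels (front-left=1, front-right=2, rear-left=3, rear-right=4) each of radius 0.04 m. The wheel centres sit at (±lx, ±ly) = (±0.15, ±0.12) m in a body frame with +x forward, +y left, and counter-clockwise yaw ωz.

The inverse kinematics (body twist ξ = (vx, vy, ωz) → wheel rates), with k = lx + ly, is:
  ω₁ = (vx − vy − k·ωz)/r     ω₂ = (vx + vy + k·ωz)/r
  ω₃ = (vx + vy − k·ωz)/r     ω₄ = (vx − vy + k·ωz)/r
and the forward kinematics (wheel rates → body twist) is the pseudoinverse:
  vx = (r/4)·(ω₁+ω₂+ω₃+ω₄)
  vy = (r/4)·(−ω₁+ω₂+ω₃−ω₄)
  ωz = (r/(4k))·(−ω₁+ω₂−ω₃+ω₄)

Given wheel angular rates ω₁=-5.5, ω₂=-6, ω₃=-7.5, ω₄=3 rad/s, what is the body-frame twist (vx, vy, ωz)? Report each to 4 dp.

k = lx + ly = 0.15 + 0.12 = 0.2700
ω₁+ω₂+ω₃+ω₄ = -16.0000  →  vx = (0.04/4)·-16.0000 = -0.1600
−ω₁+ω₂+ω₃−ω₄ = -11.0000  →  vy = (0.04/4)·-11.0000 = -0.1100
−ω₁+ω₂−ω₃+ω₄ = 10.0000  →  ωz = (0.04/1.0800)·10.0000 = 0.3704

(-0.1600, -0.1100, 0.3704)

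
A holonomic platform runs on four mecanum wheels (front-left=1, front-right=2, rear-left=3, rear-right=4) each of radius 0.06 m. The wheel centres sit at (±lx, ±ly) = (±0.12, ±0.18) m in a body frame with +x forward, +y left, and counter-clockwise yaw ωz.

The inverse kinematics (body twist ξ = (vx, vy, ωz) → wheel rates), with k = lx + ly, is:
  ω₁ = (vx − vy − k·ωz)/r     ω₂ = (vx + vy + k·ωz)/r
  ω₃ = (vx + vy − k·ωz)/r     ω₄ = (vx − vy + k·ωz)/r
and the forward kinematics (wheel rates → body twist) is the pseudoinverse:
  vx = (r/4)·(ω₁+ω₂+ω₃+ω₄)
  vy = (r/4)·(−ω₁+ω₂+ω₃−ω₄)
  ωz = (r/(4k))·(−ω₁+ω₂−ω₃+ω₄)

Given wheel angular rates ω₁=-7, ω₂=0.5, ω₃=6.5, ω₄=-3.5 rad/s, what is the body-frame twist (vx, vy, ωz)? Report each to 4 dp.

(-0.0525, 0.2625, -0.1250)

k = lx + ly = 0.12 + 0.18 = 0.3000
ω₁+ω₂+ω₃+ω₄ = -3.5000  →  vx = (0.06/4)·-3.5000 = -0.0525
−ω₁+ω₂+ω₃−ω₄ = 17.5000  →  vy = (0.06/4)·17.5000 = 0.2625
−ω₁+ω₂−ω₃+ω₄ = -2.5000  →  ωz = (0.06/1.2000)·-2.5000 = -0.1250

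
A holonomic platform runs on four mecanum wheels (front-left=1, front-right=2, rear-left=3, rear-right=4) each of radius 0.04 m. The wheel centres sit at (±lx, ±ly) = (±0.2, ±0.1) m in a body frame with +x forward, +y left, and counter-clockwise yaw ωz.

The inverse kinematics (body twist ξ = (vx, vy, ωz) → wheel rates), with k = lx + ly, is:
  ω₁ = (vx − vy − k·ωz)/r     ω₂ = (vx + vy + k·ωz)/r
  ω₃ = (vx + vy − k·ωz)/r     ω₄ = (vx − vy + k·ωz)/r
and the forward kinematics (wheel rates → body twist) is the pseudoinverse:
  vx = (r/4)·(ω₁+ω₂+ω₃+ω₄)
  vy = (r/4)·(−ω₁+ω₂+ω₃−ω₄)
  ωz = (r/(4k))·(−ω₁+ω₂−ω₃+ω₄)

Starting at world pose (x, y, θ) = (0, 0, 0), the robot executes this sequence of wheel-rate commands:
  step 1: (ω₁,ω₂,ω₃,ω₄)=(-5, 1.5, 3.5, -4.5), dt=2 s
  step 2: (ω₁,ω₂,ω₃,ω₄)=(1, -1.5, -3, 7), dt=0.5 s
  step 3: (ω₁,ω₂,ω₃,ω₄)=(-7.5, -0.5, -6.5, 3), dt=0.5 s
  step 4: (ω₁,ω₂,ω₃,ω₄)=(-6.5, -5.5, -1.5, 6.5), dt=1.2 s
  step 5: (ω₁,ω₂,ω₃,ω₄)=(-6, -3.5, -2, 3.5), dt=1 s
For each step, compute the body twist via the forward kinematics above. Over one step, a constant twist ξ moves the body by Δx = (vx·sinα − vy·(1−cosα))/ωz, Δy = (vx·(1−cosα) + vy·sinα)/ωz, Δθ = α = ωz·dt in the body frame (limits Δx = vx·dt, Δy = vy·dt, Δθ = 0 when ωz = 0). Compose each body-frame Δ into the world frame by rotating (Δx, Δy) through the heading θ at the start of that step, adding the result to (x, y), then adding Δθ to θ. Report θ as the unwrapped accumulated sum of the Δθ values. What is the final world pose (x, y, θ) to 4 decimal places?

(-0.1849, 0.0189, 0.9267)

step 1: ξ=(vx,vy,ωz)=(-0.0450, 0.1450, -0.0500), dt=2.0 → body Δ=(-0.0754, 0.2940, -0.1000) → world pose (-0.0754, 0.2940, -0.1000)
step 2: ξ=(vx,vy,ωz)=(0.0350, -0.1250, 0.2500), dt=0.5 → body Δ=(0.0214, -0.0612, 0.1250) → world pose (-0.0602, 0.2309, 0.0250)
step 3: ξ=(vx,vy,ωz)=(-0.1150, -0.0250, 0.5500), dt=0.5 → body Δ=(-0.0551, -0.0202, 0.2750) → world pose (-0.1148, 0.2094, 0.3000)
step 4: ξ=(vx,vy,ωz)=(-0.0700, -0.0700, 0.3000), dt=1.2 → body Δ=(-0.0672, -0.0972, 0.3600) → world pose (-0.1503, 0.0967, 0.6600)
step 5: ξ=(vx,vy,ωz)=(-0.0800, -0.0300, 0.2667), dt=1.0 → body Δ=(-0.0751, -0.0402, 0.2667) → world pose (-0.1849, 0.0189, 0.9267)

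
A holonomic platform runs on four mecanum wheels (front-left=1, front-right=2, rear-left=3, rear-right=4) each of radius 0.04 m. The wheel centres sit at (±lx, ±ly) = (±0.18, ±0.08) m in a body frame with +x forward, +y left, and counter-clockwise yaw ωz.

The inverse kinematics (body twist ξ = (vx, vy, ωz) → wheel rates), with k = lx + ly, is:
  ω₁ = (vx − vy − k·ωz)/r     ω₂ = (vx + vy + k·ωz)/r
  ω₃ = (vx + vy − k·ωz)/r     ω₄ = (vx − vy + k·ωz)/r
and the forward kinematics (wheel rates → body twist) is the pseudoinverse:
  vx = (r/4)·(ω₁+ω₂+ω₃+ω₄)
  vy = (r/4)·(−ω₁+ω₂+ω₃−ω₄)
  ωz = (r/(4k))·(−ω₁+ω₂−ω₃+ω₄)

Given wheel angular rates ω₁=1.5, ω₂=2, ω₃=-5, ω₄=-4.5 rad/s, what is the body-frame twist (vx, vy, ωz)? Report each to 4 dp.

k = lx + ly = 0.18 + 0.08 = 0.2600
ω₁+ω₂+ω₃+ω₄ = -6.0000  →  vx = (0.04/4)·-6.0000 = -0.0600
−ω₁+ω₂+ω₃−ω₄ = 0.0000  →  vy = (0.04/4)·0.0000 = 0.0000
−ω₁+ω₂−ω₃+ω₄ = 1.0000  →  ωz = (0.04/1.0400)·1.0000 = 0.0385

(-0.0600, 0.0000, 0.0385)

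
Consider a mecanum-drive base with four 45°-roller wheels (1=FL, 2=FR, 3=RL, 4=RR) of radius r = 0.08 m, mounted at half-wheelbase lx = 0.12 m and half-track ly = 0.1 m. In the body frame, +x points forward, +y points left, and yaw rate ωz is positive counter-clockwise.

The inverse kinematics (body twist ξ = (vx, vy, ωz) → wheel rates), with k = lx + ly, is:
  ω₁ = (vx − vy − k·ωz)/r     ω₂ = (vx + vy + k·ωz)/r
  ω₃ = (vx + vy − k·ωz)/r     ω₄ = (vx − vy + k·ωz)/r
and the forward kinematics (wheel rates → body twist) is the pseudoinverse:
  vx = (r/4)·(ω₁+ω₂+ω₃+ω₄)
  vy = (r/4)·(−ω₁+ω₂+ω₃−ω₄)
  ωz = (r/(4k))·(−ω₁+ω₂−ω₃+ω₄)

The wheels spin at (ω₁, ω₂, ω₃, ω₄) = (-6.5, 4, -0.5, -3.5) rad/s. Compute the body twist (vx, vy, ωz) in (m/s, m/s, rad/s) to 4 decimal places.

k = lx + ly = 0.12 + 0.1 = 0.2200
ω₁+ω₂+ω₃+ω₄ = -6.5000  →  vx = (0.08/4)·-6.5000 = -0.1300
−ω₁+ω₂+ω₃−ω₄ = 13.5000  →  vy = (0.08/4)·13.5000 = 0.2700
−ω₁+ω₂−ω₃+ω₄ = 7.5000  →  ωz = (0.08/0.8800)·7.5000 = 0.6818

(-0.1300, 0.2700, 0.6818)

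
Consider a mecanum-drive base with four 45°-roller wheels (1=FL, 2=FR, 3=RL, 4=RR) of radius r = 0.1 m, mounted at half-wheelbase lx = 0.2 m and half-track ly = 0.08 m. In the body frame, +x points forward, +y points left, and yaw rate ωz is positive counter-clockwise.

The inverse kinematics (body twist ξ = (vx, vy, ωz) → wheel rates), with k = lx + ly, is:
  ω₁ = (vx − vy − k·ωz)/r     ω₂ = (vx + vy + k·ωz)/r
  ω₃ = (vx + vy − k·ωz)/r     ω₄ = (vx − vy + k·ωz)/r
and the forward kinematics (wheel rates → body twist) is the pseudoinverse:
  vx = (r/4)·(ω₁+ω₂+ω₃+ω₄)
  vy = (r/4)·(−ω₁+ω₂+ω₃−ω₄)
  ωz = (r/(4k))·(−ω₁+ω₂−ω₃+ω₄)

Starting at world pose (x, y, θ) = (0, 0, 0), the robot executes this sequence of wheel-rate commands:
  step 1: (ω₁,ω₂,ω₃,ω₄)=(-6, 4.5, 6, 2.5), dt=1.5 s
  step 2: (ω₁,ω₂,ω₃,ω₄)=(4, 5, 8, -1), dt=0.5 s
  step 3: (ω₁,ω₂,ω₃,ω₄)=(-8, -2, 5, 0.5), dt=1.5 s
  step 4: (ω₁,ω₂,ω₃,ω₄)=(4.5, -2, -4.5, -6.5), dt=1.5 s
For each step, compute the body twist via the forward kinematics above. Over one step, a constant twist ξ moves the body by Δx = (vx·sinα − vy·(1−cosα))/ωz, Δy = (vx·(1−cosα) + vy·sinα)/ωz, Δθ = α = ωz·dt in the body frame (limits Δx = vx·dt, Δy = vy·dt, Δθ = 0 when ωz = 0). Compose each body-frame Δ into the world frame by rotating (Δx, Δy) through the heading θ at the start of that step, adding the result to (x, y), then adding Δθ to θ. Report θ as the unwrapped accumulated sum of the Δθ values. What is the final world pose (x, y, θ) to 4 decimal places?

step 1: ξ=(vx,vy,ωz)=(0.1750, 0.3500, 0.6250), dt=1.5 → body Δ=(-0.0029, 0.5657, 0.9375) → world pose (-0.0029, 0.5657, 0.9375)
step 2: ξ=(vx,vy,ωz)=(0.4000, 0.2500, -0.7143), dt=0.5 → body Δ=(0.2179, 0.0870, -0.3571) → world pose (0.0559, 0.7928, 0.5804)
step 3: ξ=(vx,vy,ωz)=(-0.1125, 0.2625, 0.1339), dt=1.5 → body Δ=(-0.2070, 0.3742, 0.2009) → world pose (-0.3224, 0.9922, 0.7812)
step 4: ξ=(vx,vy,ωz)=(-0.2125, -0.1125, -0.7589), dt=1.5 → body Δ=(-0.3403, 0.0281, -1.1384) → world pose (-0.5839, 0.7725, -0.3571)

(-0.5839, 0.7725, -0.3571)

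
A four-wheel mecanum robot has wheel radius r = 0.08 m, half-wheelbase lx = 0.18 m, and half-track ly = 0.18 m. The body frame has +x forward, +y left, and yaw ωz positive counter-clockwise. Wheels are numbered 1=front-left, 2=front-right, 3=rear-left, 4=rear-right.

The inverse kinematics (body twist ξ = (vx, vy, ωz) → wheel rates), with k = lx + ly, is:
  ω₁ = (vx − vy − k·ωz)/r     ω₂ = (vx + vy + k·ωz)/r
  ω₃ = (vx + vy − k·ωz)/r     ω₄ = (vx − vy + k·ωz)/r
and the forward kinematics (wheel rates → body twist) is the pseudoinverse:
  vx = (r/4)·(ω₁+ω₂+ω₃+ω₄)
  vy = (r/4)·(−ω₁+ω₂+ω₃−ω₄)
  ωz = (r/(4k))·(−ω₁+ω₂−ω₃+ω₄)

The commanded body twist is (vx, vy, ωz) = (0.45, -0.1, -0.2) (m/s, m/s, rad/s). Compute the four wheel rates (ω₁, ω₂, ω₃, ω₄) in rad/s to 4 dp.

k = lx + ly = 0.18 + 0.18 = 0.3600;  k·ωz = 0.3600·-0.2 = -0.0720
ω₁ (FL) = (vx − vy − k·ωz)/r = 0.6220/0.08 = 7.7750
ω₂ (FR) = (vx + vy + k·ωz)/r = 0.2780/0.08 = 3.4750
ω₃ (RL) = (vx + vy − k·ωz)/r = 0.4220/0.08 = 5.2750
ω₄ (RR) = (vx − vy + k·ωz)/r = 0.4780/0.08 = 5.9750

(7.7750, 3.4750, 5.2750, 5.9750)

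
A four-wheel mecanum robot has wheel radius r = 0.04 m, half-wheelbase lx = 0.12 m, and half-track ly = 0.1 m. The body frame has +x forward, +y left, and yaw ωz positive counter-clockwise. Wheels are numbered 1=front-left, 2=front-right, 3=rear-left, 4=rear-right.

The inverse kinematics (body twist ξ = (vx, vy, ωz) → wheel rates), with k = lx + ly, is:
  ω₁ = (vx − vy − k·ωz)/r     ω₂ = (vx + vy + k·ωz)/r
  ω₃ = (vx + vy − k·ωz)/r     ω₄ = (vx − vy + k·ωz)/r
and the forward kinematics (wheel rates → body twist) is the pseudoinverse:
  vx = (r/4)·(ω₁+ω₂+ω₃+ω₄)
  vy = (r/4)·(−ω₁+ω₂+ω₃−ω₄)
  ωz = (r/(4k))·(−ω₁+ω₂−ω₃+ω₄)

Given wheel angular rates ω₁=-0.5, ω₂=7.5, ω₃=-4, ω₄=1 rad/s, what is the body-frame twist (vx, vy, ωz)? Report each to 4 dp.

(0.0400, 0.0300, 0.5909)

k = lx + ly = 0.12 + 0.1 = 0.2200
ω₁+ω₂+ω₃+ω₄ = 4.0000  →  vx = (0.04/4)·4.0000 = 0.0400
−ω₁+ω₂+ω₃−ω₄ = 3.0000  →  vy = (0.04/4)·3.0000 = 0.0300
−ω₁+ω₂−ω₃+ω₄ = 13.0000  →  ωz = (0.04/0.8800)·13.0000 = 0.5909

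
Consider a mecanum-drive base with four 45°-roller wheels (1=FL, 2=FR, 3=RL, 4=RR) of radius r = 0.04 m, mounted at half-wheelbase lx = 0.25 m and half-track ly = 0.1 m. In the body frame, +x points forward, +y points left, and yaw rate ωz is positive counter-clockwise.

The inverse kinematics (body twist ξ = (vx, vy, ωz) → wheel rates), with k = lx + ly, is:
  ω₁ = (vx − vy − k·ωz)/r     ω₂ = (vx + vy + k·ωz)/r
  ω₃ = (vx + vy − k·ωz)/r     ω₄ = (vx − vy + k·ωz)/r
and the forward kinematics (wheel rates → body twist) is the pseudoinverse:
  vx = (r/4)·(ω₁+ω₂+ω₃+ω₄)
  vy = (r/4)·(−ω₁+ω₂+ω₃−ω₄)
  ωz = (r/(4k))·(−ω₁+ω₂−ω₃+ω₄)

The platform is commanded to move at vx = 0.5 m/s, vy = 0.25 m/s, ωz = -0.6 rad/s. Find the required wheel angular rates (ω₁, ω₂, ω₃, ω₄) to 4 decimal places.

k = lx + ly = 0.25 + 0.1 = 0.3500;  k·ωz = 0.3500·-0.6 = -0.2100
ω₁ (FL) = (vx − vy − k·ωz)/r = 0.4600/0.04 = 11.5000
ω₂ (FR) = (vx + vy + k·ωz)/r = 0.5400/0.04 = 13.5000
ω₃ (RL) = (vx + vy − k·ωz)/r = 0.9600/0.04 = 24.0000
ω₄ (RR) = (vx − vy + k·ωz)/r = 0.0400/0.04 = 1.0000

(11.5000, 13.5000, 24.0000, 1.0000)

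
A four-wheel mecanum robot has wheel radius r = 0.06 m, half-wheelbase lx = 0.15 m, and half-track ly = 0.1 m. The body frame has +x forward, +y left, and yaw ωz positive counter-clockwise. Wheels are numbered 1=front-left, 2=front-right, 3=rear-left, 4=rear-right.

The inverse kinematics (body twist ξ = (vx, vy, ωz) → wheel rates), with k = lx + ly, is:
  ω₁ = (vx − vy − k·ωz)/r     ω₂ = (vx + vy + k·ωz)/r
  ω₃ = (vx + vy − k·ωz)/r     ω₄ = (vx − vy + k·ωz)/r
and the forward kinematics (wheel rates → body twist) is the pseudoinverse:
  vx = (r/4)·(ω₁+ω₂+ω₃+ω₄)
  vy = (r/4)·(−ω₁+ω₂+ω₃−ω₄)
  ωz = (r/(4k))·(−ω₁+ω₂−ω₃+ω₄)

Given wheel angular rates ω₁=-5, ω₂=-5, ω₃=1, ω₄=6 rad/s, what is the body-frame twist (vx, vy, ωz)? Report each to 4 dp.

k = lx + ly = 0.15 + 0.1 = 0.2500
ω₁+ω₂+ω₃+ω₄ = -3.0000  →  vx = (0.06/4)·-3.0000 = -0.0450
−ω₁+ω₂+ω₃−ω₄ = -5.0000  →  vy = (0.06/4)·-5.0000 = -0.0750
−ω₁+ω₂−ω₃+ω₄ = 5.0000  →  ωz = (0.06/1.0000)·5.0000 = 0.3000

(-0.0450, -0.0750, 0.3000)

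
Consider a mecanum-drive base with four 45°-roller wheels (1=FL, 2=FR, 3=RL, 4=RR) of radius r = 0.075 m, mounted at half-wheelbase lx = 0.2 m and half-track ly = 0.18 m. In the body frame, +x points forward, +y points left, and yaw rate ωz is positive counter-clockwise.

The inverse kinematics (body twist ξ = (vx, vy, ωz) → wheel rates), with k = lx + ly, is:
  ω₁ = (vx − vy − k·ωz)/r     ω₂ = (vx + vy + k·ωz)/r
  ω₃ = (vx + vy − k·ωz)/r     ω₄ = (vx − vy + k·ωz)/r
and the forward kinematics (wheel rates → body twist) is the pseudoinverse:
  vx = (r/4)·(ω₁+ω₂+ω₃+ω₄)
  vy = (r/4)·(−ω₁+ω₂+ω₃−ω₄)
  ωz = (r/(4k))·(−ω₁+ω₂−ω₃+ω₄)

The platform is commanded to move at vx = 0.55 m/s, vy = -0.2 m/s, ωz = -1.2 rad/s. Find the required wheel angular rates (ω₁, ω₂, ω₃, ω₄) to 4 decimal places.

k = lx + ly = 0.2 + 0.18 = 0.3800;  k·ωz = 0.3800·-1.2 = -0.4560
ω₁ (FL) = (vx − vy − k·ωz)/r = 1.2060/0.075 = 16.0800
ω₂ (FR) = (vx + vy + k·ωz)/r = -0.1060/0.075 = -1.4133
ω₃ (RL) = (vx + vy − k·ωz)/r = 0.8060/0.075 = 10.7467
ω₄ (RR) = (vx − vy + k·ωz)/r = 0.2940/0.075 = 3.9200

(16.0800, -1.4133, 10.7467, 3.9200)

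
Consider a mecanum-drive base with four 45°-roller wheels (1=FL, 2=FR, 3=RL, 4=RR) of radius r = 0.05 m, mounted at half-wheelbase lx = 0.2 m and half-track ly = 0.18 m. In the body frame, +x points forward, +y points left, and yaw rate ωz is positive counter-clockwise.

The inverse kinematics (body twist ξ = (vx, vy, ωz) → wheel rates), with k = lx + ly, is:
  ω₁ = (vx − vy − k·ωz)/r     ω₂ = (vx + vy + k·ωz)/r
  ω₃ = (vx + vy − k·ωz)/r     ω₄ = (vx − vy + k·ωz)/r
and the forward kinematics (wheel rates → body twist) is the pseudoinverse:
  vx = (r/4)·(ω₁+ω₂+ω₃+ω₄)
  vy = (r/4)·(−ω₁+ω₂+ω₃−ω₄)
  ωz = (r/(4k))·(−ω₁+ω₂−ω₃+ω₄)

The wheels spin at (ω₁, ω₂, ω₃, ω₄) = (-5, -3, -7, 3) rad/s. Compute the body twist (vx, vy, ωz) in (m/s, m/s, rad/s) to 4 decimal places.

(-0.1500, -0.1000, 0.3947)

k = lx + ly = 0.2 + 0.18 = 0.3800
ω₁+ω₂+ω₃+ω₄ = -12.0000  →  vx = (0.05/4)·-12.0000 = -0.1500
−ω₁+ω₂+ω₃−ω₄ = -8.0000  →  vy = (0.05/4)·-8.0000 = -0.1000
−ω₁+ω₂−ω₃+ω₄ = 12.0000  →  ωz = (0.05/1.5200)·12.0000 = 0.3947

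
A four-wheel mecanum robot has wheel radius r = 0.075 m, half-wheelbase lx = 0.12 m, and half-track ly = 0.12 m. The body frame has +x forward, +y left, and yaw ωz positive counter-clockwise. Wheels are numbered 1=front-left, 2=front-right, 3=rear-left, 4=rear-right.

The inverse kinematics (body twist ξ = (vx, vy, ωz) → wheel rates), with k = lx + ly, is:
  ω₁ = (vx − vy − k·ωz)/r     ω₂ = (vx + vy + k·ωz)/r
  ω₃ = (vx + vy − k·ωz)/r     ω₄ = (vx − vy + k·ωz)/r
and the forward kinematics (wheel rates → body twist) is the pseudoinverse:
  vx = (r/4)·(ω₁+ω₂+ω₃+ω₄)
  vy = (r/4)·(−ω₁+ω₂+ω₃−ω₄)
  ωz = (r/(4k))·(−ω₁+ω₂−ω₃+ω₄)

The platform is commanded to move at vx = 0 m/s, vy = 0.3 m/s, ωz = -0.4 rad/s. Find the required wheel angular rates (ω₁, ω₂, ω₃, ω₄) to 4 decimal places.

(-2.7200, 2.7200, 5.2800, -5.2800)

k = lx + ly = 0.12 + 0.12 = 0.2400;  k·ωz = 0.2400·-0.4 = -0.0960
ω₁ (FL) = (vx − vy − k·ωz)/r = -0.2040/0.075 = -2.7200
ω₂ (FR) = (vx + vy + k·ωz)/r = 0.2040/0.075 = 2.7200
ω₃ (RL) = (vx + vy − k·ωz)/r = 0.3960/0.075 = 5.2800
ω₄ (RR) = (vx − vy + k·ωz)/r = -0.3960/0.075 = -5.2800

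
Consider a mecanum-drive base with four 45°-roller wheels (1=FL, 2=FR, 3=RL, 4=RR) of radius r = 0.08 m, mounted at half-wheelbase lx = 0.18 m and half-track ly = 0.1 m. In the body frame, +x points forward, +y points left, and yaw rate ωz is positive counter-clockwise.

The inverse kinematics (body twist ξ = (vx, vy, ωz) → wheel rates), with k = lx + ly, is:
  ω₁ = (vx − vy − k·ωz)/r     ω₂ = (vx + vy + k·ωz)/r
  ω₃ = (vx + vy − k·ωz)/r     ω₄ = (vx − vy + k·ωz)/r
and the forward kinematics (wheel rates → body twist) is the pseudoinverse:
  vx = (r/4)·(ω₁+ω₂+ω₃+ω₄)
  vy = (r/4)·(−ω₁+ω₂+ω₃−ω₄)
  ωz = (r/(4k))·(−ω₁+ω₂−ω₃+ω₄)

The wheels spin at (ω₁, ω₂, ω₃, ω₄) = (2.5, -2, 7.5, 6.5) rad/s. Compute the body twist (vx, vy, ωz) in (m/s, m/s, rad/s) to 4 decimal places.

(0.2900, -0.0700, -0.3929)

k = lx + ly = 0.18 + 0.1 = 0.2800
ω₁+ω₂+ω₃+ω₄ = 14.5000  →  vx = (0.08/4)·14.5000 = 0.2900
−ω₁+ω₂+ω₃−ω₄ = -3.5000  →  vy = (0.08/4)·-3.5000 = -0.0700
−ω₁+ω₂−ω₃+ω₄ = -5.5000  →  ωz = (0.08/1.1200)·-5.5000 = -0.3929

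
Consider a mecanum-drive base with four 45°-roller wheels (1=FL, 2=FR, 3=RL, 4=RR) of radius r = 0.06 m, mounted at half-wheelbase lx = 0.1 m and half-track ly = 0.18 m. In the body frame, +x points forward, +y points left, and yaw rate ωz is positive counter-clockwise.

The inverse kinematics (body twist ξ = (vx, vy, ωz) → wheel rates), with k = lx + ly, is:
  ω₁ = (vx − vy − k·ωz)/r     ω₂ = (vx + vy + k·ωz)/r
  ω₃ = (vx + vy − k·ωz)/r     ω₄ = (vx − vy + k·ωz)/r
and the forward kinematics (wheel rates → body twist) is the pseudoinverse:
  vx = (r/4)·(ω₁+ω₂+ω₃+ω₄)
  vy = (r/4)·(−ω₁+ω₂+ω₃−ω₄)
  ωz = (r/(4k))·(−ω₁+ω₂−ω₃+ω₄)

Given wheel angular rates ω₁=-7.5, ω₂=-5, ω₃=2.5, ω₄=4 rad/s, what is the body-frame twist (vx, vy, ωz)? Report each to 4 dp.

k = lx + ly = 0.1 + 0.18 = 0.2800
ω₁+ω₂+ω₃+ω₄ = -6.0000  →  vx = (0.06/4)·-6.0000 = -0.0900
−ω₁+ω₂+ω₃−ω₄ = 1.0000  →  vy = (0.06/4)·1.0000 = 0.0150
−ω₁+ω₂−ω₃+ω₄ = 4.0000  →  ωz = (0.06/1.1200)·4.0000 = 0.2143

(-0.0900, 0.0150, 0.2143)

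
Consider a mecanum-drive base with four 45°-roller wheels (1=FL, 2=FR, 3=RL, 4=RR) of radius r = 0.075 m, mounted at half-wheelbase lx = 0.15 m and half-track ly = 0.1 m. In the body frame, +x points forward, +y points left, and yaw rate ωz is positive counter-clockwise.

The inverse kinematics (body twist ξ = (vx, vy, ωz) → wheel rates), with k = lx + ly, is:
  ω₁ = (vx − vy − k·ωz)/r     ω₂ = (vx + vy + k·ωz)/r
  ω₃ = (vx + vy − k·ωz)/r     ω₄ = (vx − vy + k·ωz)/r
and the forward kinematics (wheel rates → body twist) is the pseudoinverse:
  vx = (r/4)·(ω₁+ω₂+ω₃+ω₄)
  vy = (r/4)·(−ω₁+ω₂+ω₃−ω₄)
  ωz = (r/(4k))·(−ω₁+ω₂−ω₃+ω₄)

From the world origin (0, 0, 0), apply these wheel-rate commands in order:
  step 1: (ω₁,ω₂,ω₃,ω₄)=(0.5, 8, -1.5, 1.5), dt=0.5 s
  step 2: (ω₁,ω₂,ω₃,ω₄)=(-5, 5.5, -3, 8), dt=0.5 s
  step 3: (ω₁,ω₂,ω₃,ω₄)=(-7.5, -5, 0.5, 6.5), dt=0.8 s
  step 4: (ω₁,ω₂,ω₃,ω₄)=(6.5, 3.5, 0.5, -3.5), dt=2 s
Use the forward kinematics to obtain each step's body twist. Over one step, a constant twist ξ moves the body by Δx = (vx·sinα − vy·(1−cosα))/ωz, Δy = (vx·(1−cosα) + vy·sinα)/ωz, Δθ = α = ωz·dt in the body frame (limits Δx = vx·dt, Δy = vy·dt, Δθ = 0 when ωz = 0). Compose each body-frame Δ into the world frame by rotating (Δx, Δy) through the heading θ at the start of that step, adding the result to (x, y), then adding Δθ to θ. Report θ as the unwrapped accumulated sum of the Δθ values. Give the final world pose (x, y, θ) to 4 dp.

step 1: ξ=(vx,vy,ωz)=(0.1594, 0.0844, 0.7875), dt=0.5 → body Δ=(0.0694, 0.0566, 0.3937) → world pose (0.0694, 0.0566, 0.3937)
step 2: ξ=(vx,vy,ωz)=(0.1031, -0.0094, 1.6125), dt=0.5 → body Δ=(0.0479, 0.0155, 0.8062) → world pose (0.1078, 0.0893, 1.2000)
step 3: ξ=(vx,vy,ωz)=(-0.1031, -0.0656, 0.6375), dt=0.8 → body Δ=(-0.0659, -0.0708, 0.5100) → world pose (0.1499, 0.0022, 1.7100)
step 4: ξ=(vx,vy,ωz)=(0.1313, 0.0188, -0.5250), dt=2.0 → body Δ=(0.2348, -0.0946, -1.0500) → world pose (0.2111, 0.2479, 0.6600)

(0.2111, 0.2479, 0.6600)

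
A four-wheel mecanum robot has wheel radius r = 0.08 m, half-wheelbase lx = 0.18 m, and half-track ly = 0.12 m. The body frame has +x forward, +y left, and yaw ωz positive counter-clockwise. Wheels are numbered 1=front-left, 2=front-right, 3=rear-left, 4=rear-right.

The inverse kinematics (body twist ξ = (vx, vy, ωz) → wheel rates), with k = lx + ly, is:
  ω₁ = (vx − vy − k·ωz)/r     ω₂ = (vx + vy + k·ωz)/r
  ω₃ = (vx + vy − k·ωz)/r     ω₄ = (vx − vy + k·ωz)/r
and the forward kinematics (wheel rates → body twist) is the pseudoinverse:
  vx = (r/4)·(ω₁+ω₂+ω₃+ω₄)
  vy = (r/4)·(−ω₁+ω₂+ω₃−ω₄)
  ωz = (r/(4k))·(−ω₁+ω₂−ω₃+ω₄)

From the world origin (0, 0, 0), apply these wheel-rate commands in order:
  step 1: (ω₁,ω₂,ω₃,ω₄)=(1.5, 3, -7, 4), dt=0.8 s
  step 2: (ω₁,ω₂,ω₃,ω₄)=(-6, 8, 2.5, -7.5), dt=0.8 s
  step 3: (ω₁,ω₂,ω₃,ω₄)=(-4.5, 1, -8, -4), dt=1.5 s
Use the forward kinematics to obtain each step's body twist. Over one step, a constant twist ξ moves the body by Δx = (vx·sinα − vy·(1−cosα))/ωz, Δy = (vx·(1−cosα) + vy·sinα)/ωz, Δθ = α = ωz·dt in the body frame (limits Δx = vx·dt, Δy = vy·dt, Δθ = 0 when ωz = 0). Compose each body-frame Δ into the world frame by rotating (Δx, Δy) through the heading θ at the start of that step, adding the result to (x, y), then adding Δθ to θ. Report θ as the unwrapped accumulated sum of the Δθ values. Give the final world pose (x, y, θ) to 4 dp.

step 1: ξ=(vx,vy,ωz)=(0.0300, -0.1900, 0.8333), dt=0.8 → body Δ=(0.0711, -0.1333, 0.6667) → world pose (0.0711, -0.1333, 0.6667)
step 2: ξ=(vx,vy,ωz)=(-0.0600, 0.4800, 0.2667), dt=0.8 → body Δ=(-0.0884, 0.3760, 0.2133) → world pose (-0.2309, 0.1075, 0.8800)
step 3: ξ=(vx,vy,ωz)=(-0.3100, 0.0300, 0.6333), dt=1.5 → body Δ=(-0.4180, -0.1662, 0.9500) → world pose (-0.3691, -0.3205, 1.8300)

(-0.3691, -0.3205, 1.8300)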